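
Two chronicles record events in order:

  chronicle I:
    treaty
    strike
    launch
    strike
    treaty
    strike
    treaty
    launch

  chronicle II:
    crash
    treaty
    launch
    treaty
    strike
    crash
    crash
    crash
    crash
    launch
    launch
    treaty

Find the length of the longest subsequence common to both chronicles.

5

Pick treaty [1,2] → launch [3,3] → treaty [5,4] → strike [6,5] → treaty [7,12]; all 5 events appear in both, in order. Since dp[8][12] = 5, nothing longer is possible.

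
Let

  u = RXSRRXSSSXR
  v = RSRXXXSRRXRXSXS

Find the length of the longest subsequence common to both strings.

One common subsequence of length 8: R [1,3], then X [2,6], then S [3,7], then R [4,9], then R [5,11], then X [6,12], then S [7,13], then S [9,15]. dp[11][15] = 8 confirms this is the maximum.

8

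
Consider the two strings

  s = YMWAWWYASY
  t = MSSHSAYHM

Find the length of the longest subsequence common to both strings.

3

Match M [2,1]; then A [4,6]; then Y [7,7] — 3 characters in the same relative order in both. dp[10][9] = 3 confirms this is the maximum.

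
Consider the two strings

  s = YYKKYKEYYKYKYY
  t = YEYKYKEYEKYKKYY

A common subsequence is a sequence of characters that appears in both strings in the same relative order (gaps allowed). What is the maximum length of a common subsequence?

12

Taking Y at s[1]=t[1], Y at s[2]=t[3], K at s[4]=t[4], Y at s[5]=t[5], K at s[6]=t[6], E at s[7]=t[7], Y at s[8]=t[8], Y at s[9]=t[11], K at s[10]=t[12], K at s[12]=t[13], Y at s[13]=t[14], Y at s[14]=t[15] gives a common subsequence of length 12. dp[14][15] = 12 confirms this is the maximum.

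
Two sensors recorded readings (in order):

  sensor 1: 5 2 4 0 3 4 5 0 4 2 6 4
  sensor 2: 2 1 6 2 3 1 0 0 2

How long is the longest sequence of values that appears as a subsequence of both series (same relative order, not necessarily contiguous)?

4

Let dp[i][j] be the LCS length of the first i values of sensor 1 and the first j values of sensor 2. dp[i][j] = dp[i-1][j-1]+1 when the i-th and j-th values match, else max(dp[i-1][j], dp[i][j-1]).
    ·  2  1  6  2  3  1  0  0  2
 ·  0  0  0  0  0  0  0  0  0  0
 5  0  0  0  0  0  0  0  0  0  0
 2  0  1  1  1  1  1  1  1  1  1
 4  0  1  1  1  1  1  1  1  1  1
 0  0  1  1  1  1  1  1  2  2  2
 3  0  1  1  1  1  2  2  2  2  2
 4  0  1  1  1  1  2  2  2  2  2
 5  0  1  1  1  1  2  2  2  2  2
 0  0  1  1  1  1  2  2  3  3  3
 4  0  1  1  1  1  2  2  3  3  3
 2  0  1  1  1  2  2  2  3  3  4
 6  0  1  1  2  2  2  2  3  3  4
 4  0  1  1  2  2  2  2  3  3  4
dp[12][9] = 4. One LCS (by backtracking along matches): 2, 0, 0, 2.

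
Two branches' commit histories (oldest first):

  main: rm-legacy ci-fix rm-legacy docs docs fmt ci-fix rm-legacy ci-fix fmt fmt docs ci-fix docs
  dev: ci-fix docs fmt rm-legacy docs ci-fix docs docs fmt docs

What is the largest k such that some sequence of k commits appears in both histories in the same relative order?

Taking ci-fix (main #2, dev #1) → docs (main #5, dev #2) → fmt (main #6, dev #3) → rm-legacy (main #8, dev #4) → ci-fix (main #9, dev #6) → fmt (main #11, dev #9) → docs (main #14, dev #10) gives a common subsequence of length 7, and the DP table's final entry dp[14][10] is also 7, so no common subsequence is longer.

7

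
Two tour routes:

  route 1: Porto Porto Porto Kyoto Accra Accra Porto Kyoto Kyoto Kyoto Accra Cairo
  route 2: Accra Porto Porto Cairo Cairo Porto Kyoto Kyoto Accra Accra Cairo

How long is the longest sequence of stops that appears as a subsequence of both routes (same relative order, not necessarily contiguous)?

7

One common subsequence of length 7: Porto at route 1[1]=route 2[2]; then Porto at route 1[2]=route 2[3]; then Porto at route 1[3]=route 2[6]; then Kyoto at route 1[4]=route 2[8]; then Accra at route 1[6]=route 2[9]; then Accra at route 1[11]=route 2[10]; then Cairo at route 1[12]=route 2[11]. The LCS DP gives dp[12][11] = 7, so this is optimal.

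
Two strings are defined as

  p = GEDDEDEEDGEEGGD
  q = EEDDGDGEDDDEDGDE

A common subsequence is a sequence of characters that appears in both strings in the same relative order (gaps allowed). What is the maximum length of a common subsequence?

Taking G at p[1]=q[7]; then E at p[2]=q[8]; then D at p[3]=q[9]; then D at p[4]=q[10]; then D at p[6]=q[11]; then E at p[8]=q[12]; then D at p[9]=q[13]; then G at p[10]=q[14]; then E at p[12]=q[16] gives a common subsequence of length 9. dp[15][16] = 9 confirms this is the maximum.

9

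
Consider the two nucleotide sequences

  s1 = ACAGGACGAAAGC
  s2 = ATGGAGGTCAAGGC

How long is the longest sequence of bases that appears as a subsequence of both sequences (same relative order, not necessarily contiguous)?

9

One common subsequence of length 9: A at s1[1]=s2[1], A at s1[3]=s2[5], G at s1[4]=s2[6], G at s1[5]=s2[7], C at s1[7]=s2[9], A at s1[9]=s2[10], A at s1[10]=s2[11], G at s1[12]=s2[13], C at s1[13]=s2[14]. Since dp[13][14] = 9, nothing longer is possible.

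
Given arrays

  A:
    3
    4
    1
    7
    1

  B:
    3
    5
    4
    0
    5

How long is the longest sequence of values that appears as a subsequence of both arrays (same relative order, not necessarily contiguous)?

2

Pick 3 at A[1]=B[1] → 4 at A[2]=B[3]; all 2 values appear in both, in order. The LCS DP gives dp[5][5] = 2, so this is optimal.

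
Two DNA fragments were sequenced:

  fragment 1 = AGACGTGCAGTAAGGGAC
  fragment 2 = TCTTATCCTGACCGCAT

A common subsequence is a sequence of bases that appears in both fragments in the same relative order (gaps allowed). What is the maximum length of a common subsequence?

8

Match A [1,5] → G [2,10] → A [3,11] → C [4,13] → G [7,14] → C [8,15] → A [9,16] → T [11,17] — 8 bases in the same relative order in both, and the DP table's final entry dp[18][17] is also 8, so no common subsequence is longer.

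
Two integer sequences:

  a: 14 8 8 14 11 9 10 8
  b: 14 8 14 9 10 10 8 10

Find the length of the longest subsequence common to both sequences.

One common subsequence of length 6: 14 at a[1]=b[1]; then 8 at a[3]=b[2]; then 14 at a[4]=b[3]; then 9 at a[6]=b[4]; then 10 at a[7]=b[6]; then 8 at a[8]=b[7]. The LCS DP gives dp[8][8] = 6, so this is optimal.

6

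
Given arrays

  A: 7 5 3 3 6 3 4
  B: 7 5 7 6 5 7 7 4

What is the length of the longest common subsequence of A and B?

4

Let dp[i][j] be the LCS length of the first i values of A and the first j values of B. dp[i][j] = dp[i-1][j-1]+1 when the i-th and j-th values match, else max(dp[i-1][j], dp[i][j-1]).
    ·  7  5  7  6  5  7  7  4
 ·  0  0  0  0  0  0  0  0  0
 7  0  1  1  1  1  1  1  1  1
 5  0  1  2  2  2  2  2  2  2
 3  0  1  2  2  2  2  2  2  2
 3  0  1  2  2  2  2  2  2  2
 6  0  1  2  2  3  3  3  3  3
 3  0  1  2  2  3  3  3  3  3
 4  0  1  2  2  3  3  3  3  4
dp[7][8] = 4. One LCS (by backtracking along matches): 7, 5, 6, 4.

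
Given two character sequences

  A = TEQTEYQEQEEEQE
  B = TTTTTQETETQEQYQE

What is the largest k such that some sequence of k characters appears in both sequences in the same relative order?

9

Match T [1,5], E [2,7], T [4,8], E [5,9], Q [7,11], E [8,12], Q [9,13], Q [13,15], E [14,16] — 9 characters in the same relative order in both. The LCS DP gives dp[14][16] = 9, so this is optimal.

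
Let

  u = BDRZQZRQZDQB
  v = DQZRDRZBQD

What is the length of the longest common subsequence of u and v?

6

Let dp[i][j] be the LCS length of the first i characters of u and the first j characters of v. dp[i][j] = dp[i-1][j-1]+1 when the i-th and j-th characters match, else max(dp[i-1][j], dp[i][j-1]).
    ·  D  Q  Z  R  D  R  Z  B  Q  D
 ·  0  0  0  0  0  0  0  0  0  0  0
 B  0  0  0  0  0  0  0  0  1  1  1
 D  0  1  1  1  1  1  1  1  1  1  2
 R  0  1  1  1  2  2  2  2  2  2  2
 Z  0  1  1  2  2  2  2  3  3  3  3
 Q  0  1  2  2  2  2  2  3  3  4  4
 Z  0  1  2  3  3  3  3  3  3  4  4
 R  0  1  2  3  4  4  4  4  4  4  4
 Q  0  1  2  3  4  4  4  4  4  5  5
 Z  0  1  2  3  4  4  4  5  5  5  5
 D  0  1  2  3  4  5  5  5  5  5  6
 Q  0  1  2  3  4  5  5  5  5  6  6
 B  0  1  2  3  4  5  5  5  6  6  6
dp[12][10] = 6. One LCS (by backtracking along matches): DQZRQD.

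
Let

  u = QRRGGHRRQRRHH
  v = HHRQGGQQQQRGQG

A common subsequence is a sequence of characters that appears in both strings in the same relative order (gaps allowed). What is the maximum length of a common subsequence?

Taking Q [1,4] → G [4,5] → G [5,6] → R [7,11] → Q [9,13] gives a common subsequence of length 5. The LCS DP gives dp[13][14] = 5, so this is optimal.

5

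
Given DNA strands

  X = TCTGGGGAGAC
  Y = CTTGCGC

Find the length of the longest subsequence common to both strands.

Let dp[i][j] be the LCS length of the first i bases of X and the first j bases of Y. dp[i][j] = dp[i-1][j-1]+1 when the i-th and j-th bases match, else max(dp[i-1][j], dp[i][j-1]).
    ·  C  T  T  G  C  G  C
 ·  0  0  0  0  0  0  0  0
 T  0  0  1  1  1  1  1  1
 C  0  1  1  1  1  2  2  2
 T  0  1  2  2  2  2  2  2
 G  0  1  2  2  3  3  3  3
 G  0  1  2  2  3  3  4  4
 G  0  1  2  2  3  3  4  4
 G  0  1  2  2  3  3  4  4
 A  0  1  2  2  3  3  4  4
 G  0  1  2  2  3  3  4  4
 A  0  1  2  2  3  3  4  4
 C  0  1  2  2  3  4  4  5
dp[11][7] = 5. One LCS (by backtracking along matches): TTGGC.

5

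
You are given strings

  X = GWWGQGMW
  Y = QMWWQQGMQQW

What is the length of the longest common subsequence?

6

Pick W at X[2]=Y[3], then W at X[3]=Y[4], then Q at X[5]=Y[6], then G at X[6]=Y[7], then M at X[7]=Y[8], then W at X[8]=Y[11]; all 6 characters appear in both, in order. dp[8][11] = 6 confirms this is the maximum.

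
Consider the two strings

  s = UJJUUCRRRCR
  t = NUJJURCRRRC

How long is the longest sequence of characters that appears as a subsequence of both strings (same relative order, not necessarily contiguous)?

Let dp[i][j] be the LCS length of the first i characters of s and the first j characters of t. dp[i][j] = dp[i-1][j-1]+1 when the i-th and j-th characters match, else max(dp[i-1][j], dp[i][j-1]).
    ·  N  U  J  J  U  R  C  R  R  R  C
 ·  0  0  0  0  0  0  0  0  0  0  0  0
 U  0  0  1  1  1  1  1  1  1  1  1  1
 J  0  0  1  2  2  2  2  2  2  2  2  2
 J  0  0  1  2  3  3  3  3  3  3  3  3
 U  0  0  1  2  3  4  4  4  4  4  4  4
 U  0  0  1  2  3  4  4  4  4  4  4  4
 C  0  0  1  2  3  4  4  5  5  5  5  5
 R  0  0  1  2  3  4  5  5  6  6  6  6
 R  0  0  1  2  3  4  5  5  6  7  7  7
 R  0  0  1  2  3  4  5  5  6  7  8  8
 C  0  0  1  2  3  4  5  6  6  7  8  9
 R  0  0  1  2  3  4  5  6  7  7  8  9
dp[11][11] = 9. One LCS (by backtracking along matches): UJJUCRRRC.

9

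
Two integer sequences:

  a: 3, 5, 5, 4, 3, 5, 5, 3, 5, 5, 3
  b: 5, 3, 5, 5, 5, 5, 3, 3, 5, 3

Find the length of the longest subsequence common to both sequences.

Let dp[i][j] be the LCS length of the first i values of a and the first j values of b. dp[i][j] = dp[i-1][j-1]+1 when the i-th and j-th values match, else max(dp[i-1][j], dp[i][j-1]).
    ·  5  3  5  5  5  5  3  3  5  3
 ·  0  0  0  0  0  0  0  0  0  0  0
 3  0  0  1  1  1  1  1  1  1  1  1
 5  0  1  1  2  2  2  2  2  2  2  2
 5  0  1  1  2  3  3  3  3  3  3  3
 4  0  1  1  2  3  3  3  3  3  3  3
 3  0  1  2  2  3  3  3  4  4  4  4
 5  0  1  2  3  3  4  4  4  4  5  5
 5  0  1  2  3  4  4  5  5  5  5  5
 3  0  1  2  3  4  4  5  6  6  6  6
 5  0  1  2  3  4  5  5  6  6  7  7
 5  0  1  2  3  4  5  6  6  6  7  7
 3  0  1  2  3  4  5  6  7  7  7  8
dp[11][10] = 8. One LCS (by backtracking along matches): 3, 5, 5, 5, 5, 3, 5, 3.

8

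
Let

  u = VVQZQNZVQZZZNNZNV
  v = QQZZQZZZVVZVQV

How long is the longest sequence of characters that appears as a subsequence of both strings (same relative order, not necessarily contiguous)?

9

Match Q (u #3, v #2) → Z (u #4, v #3) → Z (u #7, v #4) → Q (u #9, v #5) → Z (u #10, v #6) → Z (u #11, v #7) → Z (u #12, v #8) → Z (u #15, v #11) → V (u #17, v #14) — 9 characters in the same relative order in both. The LCS DP gives dp[17][14] = 9, so this is optimal.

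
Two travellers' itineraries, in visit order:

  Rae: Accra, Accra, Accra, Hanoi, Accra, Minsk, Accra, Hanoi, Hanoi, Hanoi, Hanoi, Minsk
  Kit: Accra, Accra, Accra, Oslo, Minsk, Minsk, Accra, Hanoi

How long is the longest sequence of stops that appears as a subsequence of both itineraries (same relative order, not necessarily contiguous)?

6

One common subsequence of length 6: Accra [1,1], then Accra [2,2], then Accra [3,3], then Minsk [6,6], then Accra [7,7], then Hanoi [11,8]. The LCS DP gives dp[12][8] = 6, so this is optimal.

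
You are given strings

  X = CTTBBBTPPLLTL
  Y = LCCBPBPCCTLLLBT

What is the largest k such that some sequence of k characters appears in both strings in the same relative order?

7

Taking C (X #1, Y #3), then B (X #4, Y #4), then B (X #5, Y #6), then T (X #7, Y #10), then L (X #10, Y #12), then L (X #11, Y #13), then T (X #12, Y #15) gives a common subsequence of length 7. dp[13][15] = 7 confirms this is the maximum.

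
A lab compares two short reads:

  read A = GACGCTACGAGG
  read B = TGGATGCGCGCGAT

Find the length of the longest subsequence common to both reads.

Match G (read A #1, read B #3), A (read A #2, read B #4), C (read A #3, read B #7), G (read A #4, read B #8), C (read A #5, read B #9), C (read A #8, read B #11), G (read A #9, read B #12), A (read A #10, read B #13) — 8 bases in the same relative order in both. dp[12][14] = 8 confirms this is the maximum.

8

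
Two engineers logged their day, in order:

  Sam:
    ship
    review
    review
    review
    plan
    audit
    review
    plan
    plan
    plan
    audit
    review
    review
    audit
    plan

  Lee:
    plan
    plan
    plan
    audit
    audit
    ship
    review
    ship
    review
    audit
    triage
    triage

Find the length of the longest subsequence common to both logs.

One common subsequence of length 7: plan [5,1], then plan [8,2], then plan [9,3], then audit [11,5], then review [12,7], then review [13,9], then audit [14,10], and the DP table's final entry dp[15][12] is also 7, so no common subsequence is longer.

7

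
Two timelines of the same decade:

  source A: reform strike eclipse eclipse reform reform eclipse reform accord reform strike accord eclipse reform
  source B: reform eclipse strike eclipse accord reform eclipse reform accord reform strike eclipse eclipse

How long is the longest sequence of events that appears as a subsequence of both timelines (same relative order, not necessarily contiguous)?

10

Pick reform at source A[1]=source B[1], strike at source A[2]=source B[3], eclipse at source A[3]=source B[4], reform at source A[6]=source B[6], eclipse at source A[7]=source B[7], reform at source A[8]=source B[8], accord at source A[9]=source B[9], reform at source A[10]=source B[10], strike at source A[11]=source B[11], eclipse at source A[13]=source B[13]; all 10 events appear in both, in order. Since dp[14][13] = 10, nothing longer is possible.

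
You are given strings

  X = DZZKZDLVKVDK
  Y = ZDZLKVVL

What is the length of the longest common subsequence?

5

One common subsequence of length 5: D at X[1]=Y[2] → Z at X[2]=Y[3] → K at X[4]=Y[5] → V at X[8]=Y[6] → V at X[10]=Y[7]. Since dp[12][8] = 5, nothing longer is possible.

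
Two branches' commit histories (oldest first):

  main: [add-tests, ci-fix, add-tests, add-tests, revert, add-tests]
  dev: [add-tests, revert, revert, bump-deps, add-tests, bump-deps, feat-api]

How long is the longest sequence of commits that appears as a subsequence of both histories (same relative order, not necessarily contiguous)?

Taking add-tests at main[1]=dev[1], then revert at main[5]=dev[3], then add-tests at main[6]=dev[5] gives a common subsequence of length 3. Since dp[6][7] = 3, nothing longer is possible.

3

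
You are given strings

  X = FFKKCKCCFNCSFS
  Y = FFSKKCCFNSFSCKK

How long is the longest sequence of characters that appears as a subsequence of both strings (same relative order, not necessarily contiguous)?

Match F (X #1, Y #1), F (X #2, Y #2), K (X #4, Y #4), K (X #6, Y #5), C (X #7, Y #6), C (X #8, Y #7), F (X #9, Y #8), N (X #10, Y #9), S (X #12, Y #10), F (X #13, Y #11), S (X #14, Y #12) — 11 characters in the same relative order in both, and the DP table's final entry dp[14][15] is also 11, so no common subsequence is longer.

11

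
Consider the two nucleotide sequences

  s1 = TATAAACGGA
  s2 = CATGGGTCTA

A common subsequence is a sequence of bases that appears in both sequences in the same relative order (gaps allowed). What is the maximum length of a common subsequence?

5

One common subsequence of length 5: A (s1 #2, s2 #2), then T (s1 #3, s2 #3), then G (s1 #8, s2 #5), then G (s1 #9, s2 #6), then A (s1 #10, s2 #10). The LCS DP gives dp[10][10] = 5, so this is optimal.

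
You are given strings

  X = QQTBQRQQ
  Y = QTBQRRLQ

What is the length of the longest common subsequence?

6

Let dp[i][j] be the LCS length of the first i characters of X and the first j characters of Y. dp[i][j] = dp[i-1][j-1]+1 when the i-th and j-th characters match, else max(dp[i-1][j], dp[i][j-1]).
    ·  Q  T  B  Q  R  R  L  Q
 ·  0  0  0  0  0  0  0  0  0
 Q  0  1  1  1  1  1  1  1  1
 Q  0  1  1  1  2  2  2  2  2
 T  0  1  2  2  2  2  2  2  2
 B  0  1  2  3  3  3  3  3  3
 Q  0  1  2  3  4  4  4  4  4
 R  0  1  2  3  4  5  5  5  5
 Q  0  1  2  3  4  5  5  5  6
 Q  0  1  2  3  4  5  5  5  6
dp[8][8] = 6. One LCS (by backtracking along matches): QTBQRQ.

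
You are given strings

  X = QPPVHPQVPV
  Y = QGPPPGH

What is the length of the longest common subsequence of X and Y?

Let dp[i][j] be the LCS length of the first i characters of X and the first j characters of Y. dp[i][j] = dp[i-1][j-1]+1 when the i-th and j-th characters match, else max(dp[i-1][j], dp[i][j-1]).
    ·  Q  G  P  P  P  G  H
 ·  0  0  0  0  0  0  0  0
 Q  0  1  1  1  1  1  1  1
 P  0  1  1  2  2  2  2  2
 P  0  1  1  2  3  3  3  3
 V  0  1  1  2  3  3  3  3
 H  0  1  1  2  3  3  3  4
 P  0  1  1  2  3  4  4  4
 Q  0  1  1  2  3  4  4  4
 V  0  1  1  2  3  4  4  4
 P  0  1  1  2  3  4  4  4
 V  0  1  1  2  3  4  4  4
dp[10][7] = 4. One LCS (by backtracking along matches): QPPH.

4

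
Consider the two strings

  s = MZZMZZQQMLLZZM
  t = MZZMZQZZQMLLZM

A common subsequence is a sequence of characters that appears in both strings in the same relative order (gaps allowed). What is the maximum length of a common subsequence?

Match M [1,1], then Z [2,2], then Z [3,3], then M [4,4], then Z [5,7], then Z [6,8], then Q [8,9], then M [9,10], then L [10,11], then L [11,12], then Z [13,13], then M [14,14] — 12 characters in the same relative order in both. dp[14][14] = 12 confirms this is the maximum.

12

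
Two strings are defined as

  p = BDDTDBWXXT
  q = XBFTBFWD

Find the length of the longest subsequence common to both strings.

Let dp[i][j] be the LCS length of the first i characters of p and the first j characters of q. dp[i][j] = dp[i-1][j-1]+1 when the i-th and j-th characters match, else max(dp[i-1][j], dp[i][j-1]).
    ·  X  B  F  T  B  F  W  D
 ·  0  0  0  0  0  0  0  0  0
 B  0  0  1  1  1  1  1  1  1
 D  0  0  1  1  1  1  1  1  2
 D  0  0  1  1  1  1  1  1  2
 T  0  0  1  1  2  2  2  2  2
 D  0  0  1  1  2  2  2  2  3
 B  0  0  1  1  2  3  3  3  3
 W  0  0  1  1  2  3  3  4  4
 X  0  1  1  1  2  3  3  4  4
 X  0  1  1  1  2  3  3  4  4
 T  0  1  1  1  2  3  3  4  4
dp[10][8] = 4. One LCS (by backtracking along matches): BTBW.

4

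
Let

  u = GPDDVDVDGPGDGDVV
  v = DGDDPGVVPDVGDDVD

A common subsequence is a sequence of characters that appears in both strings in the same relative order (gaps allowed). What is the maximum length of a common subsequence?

Taking G [1,2] → D [3,3] → D [4,4] → V [5,8] → D [6,10] → V [7,11] → G [11,12] → D [12,13] → D [14,14] → V [15,15] gives a common subsequence of length 10. Since dp[16][16] = 10, nothing longer is possible.

10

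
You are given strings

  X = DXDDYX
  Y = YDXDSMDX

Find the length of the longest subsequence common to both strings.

5

One common subsequence of length 5: D (X #1, Y #2) → X (X #2, Y #3) → D (X #3, Y #4) → D (X #4, Y #7) → X (X #6, Y #8). Since dp[6][8] = 5, nothing longer is possible.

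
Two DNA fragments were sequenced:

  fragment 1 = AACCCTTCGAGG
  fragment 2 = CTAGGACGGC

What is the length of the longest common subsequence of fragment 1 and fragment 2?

Let dp[i][j] be the LCS length of the first i bases of fragment 1 and the first j bases of fragment 2. dp[i][j] = dp[i-1][j-1]+1 when the i-th and j-th bases match, else max(dp[i-1][j], dp[i][j-1]).
    ·  C  T  A  G  G  A  C  G  G  C
 ·  0  0  0  0  0  0  0  0  0  0  0
 A  0  0  0  1  1  1  1  1  1  1  1
 A  0  0  0  1  1  1  2  2  2  2  2
 C  0  1  1  1  1  1  2  3  3  3  3
 C  0  1  1  1  1  1  2  3  3  3  4
 C  0  1  1  1  1  1  2  3  3  3  4
 T  0  1  2  2  2  2  2  3  3  3  4
 T  0  1  2  2  2  2  2  3  3  3  4
 C  0  1  2  2  2  2  2  3  3  3  4
 G  0  1  2  2  3  3  3  3  4  4  4
 A  0  1  2  3  3  3  4  4  4  4  4
 G  0  1  2  3  4  4  4  4  5  5  5
 G  0  1  2  3  4  5  5  5  5  6  6
dp[12][10] = 6. One LCS (by backtracking along matches): CTGAGG.

6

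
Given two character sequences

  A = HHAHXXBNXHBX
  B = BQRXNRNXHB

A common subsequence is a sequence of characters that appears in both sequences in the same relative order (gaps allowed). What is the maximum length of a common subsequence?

5

Pick X at A[5]=B[4] → N at A[8]=B[7] → X at A[9]=B[8] → H at A[10]=B[9] → B at A[11]=B[10]; all 5 characters appear in both, in order. Since dp[12][10] = 5, nothing longer is possible.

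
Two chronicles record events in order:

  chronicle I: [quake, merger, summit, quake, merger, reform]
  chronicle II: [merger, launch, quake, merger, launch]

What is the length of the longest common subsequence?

Taking merger (chronicle I #2, chronicle II #1) → quake (chronicle I #4, chronicle II #3) → merger (chronicle I #5, chronicle II #4) gives a common subsequence of length 3. dp[6][5] = 3 confirms this is the maximum.

3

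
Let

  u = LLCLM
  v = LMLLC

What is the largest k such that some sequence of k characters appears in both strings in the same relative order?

3

Let dp[i][j] be the LCS length of the first i characters of u and the first j characters of v. dp[i][j] = dp[i-1][j-1]+1 when the i-th and j-th characters match, else max(dp[i-1][j], dp[i][j-1]).
    ·  L  M  L  L  C
 ·  0  0  0  0  0  0
 L  0  1  1  1  1  1
 L  0  1  1  2  2  2
 C  0  1  1  2  2  3
 L  0  1  1  2  3  3
 M  0  1  2  2  3  3
dp[5][5] = 3. One LCS (by backtracking along matches): LLC.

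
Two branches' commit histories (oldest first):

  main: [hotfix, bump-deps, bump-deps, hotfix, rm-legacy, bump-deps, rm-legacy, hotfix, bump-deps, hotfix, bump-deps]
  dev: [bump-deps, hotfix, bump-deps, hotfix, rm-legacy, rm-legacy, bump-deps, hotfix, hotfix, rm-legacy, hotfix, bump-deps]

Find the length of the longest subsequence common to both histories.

8

Taking hotfix at main[1]=dev[2] → bump-deps at main[3]=dev[3] → hotfix at main[4]=dev[4] → rm-legacy at main[5]=dev[6] → bump-deps at main[6]=dev[7] → rm-legacy at main[7]=dev[10] → hotfix at main[10]=dev[11] → bump-deps at main[11]=dev[12] gives a common subsequence of length 8. The LCS DP gives dp[11][12] = 8, so this is optimal.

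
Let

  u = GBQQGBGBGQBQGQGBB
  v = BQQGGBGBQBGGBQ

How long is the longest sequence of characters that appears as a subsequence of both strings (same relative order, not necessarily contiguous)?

Match B [2,1], then Q [3,2], then Q [4,3], then G [5,5], then B [6,6], then G [7,7], then B [8,8], then Q [10,9], then B [11,10], then G [13,11], then G [15,12], then B [16,13] — 12 characters in the same relative order in both. The LCS DP gives dp[17][14] = 12, so this is optimal.

12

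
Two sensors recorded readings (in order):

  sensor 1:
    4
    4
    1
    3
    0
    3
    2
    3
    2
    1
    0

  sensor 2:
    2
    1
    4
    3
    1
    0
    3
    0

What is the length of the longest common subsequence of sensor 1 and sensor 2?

Let dp[i][j] be the LCS length of the first i values of sensor 1 and the first j values of sensor 2. dp[i][j] = dp[i-1][j-1]+1 when the i-th and j-th values match, else max(dp[i-1][j], dp[i][j-1]).
    ·  2  1  4  3  1  0  3  0
 ·  0  0  0  0  0  0  0  0  0
 4  0  0  0  1  1  1  1  1  1
 4  0  0  0  1  1  1  1  1  1
 1  0  0  1  1  1  2  2  2  2
 3  0  0  1  1  2  2  2  3  3
 0  0  0  1  1  2  2  3  3  4
 3  0  0  1  1  2  2  3  4  4
 2  0  1  1  1  2  2  3  4  4
 3  0  1  1  1  2  2  3  4  4
 2  0  1  1  1  2  2  3  4  4
 1  0  1  2  2  2  3  3  4  4
 0  0  1  2  2  2  3  4  4  5
dp[11][8] = 5. One LCS (by backtracking along matches): 4, 1, 0, 3, 0.

5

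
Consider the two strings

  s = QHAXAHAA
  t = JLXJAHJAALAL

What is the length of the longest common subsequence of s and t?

Let dp[i][j] be the LCS length of the first i characters of s and the first j characters of t. dp[i][j] = dp[i-1][j-1]+1 when the i-th and j-th characters match, else max(dp[i-1][j], dp[i][j-1]).
    ·  J  L  X  J  A  H  J  A  A  L  A  L
 ·  0  0  0  0  0  0  0  0  0  0  0  0  0
 Q  0  0  0  0  0  0  0  0  0  0  0  0  0
 H  0  0  0  0  0  0  1  1  1  1  1  1  1
 A  0  0  0  0  0  1  1  1  2  2  2  2  2
 X  0  0  0  1  1  1  1  1  2  2  2  2  2
 A  0  0  0  1  1  2  2  2  2  3  3  3  3
 H  0  0  0  1  1  2  3  3  3  3  3  3  3
 A  0  0  0  1  1  2  3  3  4  4  4  4  4
 A  0  0  0  1  1  2  3  3  4  5  5  5  5
dp[8][12] = 5. One LCS (by backtracking along matches): XAHAA.

5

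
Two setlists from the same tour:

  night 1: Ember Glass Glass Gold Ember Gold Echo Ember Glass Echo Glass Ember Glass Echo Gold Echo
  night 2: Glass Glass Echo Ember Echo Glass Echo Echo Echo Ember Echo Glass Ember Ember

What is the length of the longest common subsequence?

8

One common subsequence of length 8: Glass [2,1]; then Glass [3,2]; then Ember [5,4]; then Echo [7,9]; then Ember [8,10]; then Echo [10,11]; then Glass [11,12]; then Ember [12,14]. Since dp[16][14] = 8, nothing longer is possible.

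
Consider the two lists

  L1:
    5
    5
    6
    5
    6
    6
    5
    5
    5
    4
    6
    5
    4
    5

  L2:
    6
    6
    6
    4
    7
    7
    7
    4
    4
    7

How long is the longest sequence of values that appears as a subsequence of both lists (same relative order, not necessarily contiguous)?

5

Let dp[i][j] be the LCS length of the first i values of L1 and the first j values of L2. dp[i][j] = dp[i-1][j-1]+1 when the i-th and j-th values match, else max(dp[i-1][j], dp[i][j-1]).
    ·  6  6  6  4  7  7  7  4  4  7
 ·  0  0  0  0  0  0  0  0  0  0  0
 5  0  0  0  0  0  0  0  0  0  0  0
 5  0  0  0  0  0  0  0  0  0  0  0
 6  0  1  1  1  1  1  1  1  1  1  1
 5  0  1  1  1  1  1  1  1  1  1  1
 6  0  1  2  2  2  2  2  2  2  2  2
 6  0  1  2  3  3  3  3  3  3  3  3
 5  0  1  2  3  3  3  3  3  3  3  3
 5  0  1  2  3  3  3  3  3  3  3  3
 5  0  1  2  3  3  3  3  3  3  3  3
 4  0  1  2  3  4  4  4  4  4  4  4
 6  0  1  2  3  4  4  4  4  4  4  4
 5  0  1  2  3  4  4  4  4  4  4  4
 4  0  1  2  3  4  4  4  4  5  5  5
 5  0  1  2  3  4  4  4  4  5  5  5
dp[14][10] = 5. One LCS (by backtracking along matches): 6, 6, 6, 4, 4.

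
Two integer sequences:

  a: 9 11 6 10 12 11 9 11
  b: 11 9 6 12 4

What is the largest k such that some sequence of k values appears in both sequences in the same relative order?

3

Let dp[i][j] be the LCS length of the first i values of a and the first j values of b. dp[i][j] = dp[i-1][j-1]+1 when the i-th and j-th values match, else max(dp[i-1][j], dp[i][j-1]).
    · 11  9  6 12  4
 ·  0  0  0  0  0  0
 9  0  0  1  1  1  1
11  0  1  1  1  1  1
 6  0  1  1  2  2  2
10  0  1  1  2  2  2
12  0  1  1  2  3  3
11  0  1  1  2  3  3
 9  0  1  2  2  3  3
11  0  1  2  2  3  3
dp[8][5] = 3. One LCS (by backtracking along matches): 9, 6, 12.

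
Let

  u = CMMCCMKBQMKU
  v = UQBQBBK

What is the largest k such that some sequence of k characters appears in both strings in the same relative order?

Match B at u[8]=v[3]; then Q at u[9]=v[4]; then K at u[11]=v[7] — 3 characters in the same relative order in both. dp[12][7] = 3 confirms this is the maximum.

3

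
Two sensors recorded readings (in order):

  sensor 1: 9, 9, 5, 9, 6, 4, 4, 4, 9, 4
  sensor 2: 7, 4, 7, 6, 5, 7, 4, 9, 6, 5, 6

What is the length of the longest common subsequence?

3

One common subsequence of length 3: 9 (sensor 1 #1, sensor 2 #8) → 5 (sensor 1 #3, sensor 2 #10) → 6 (sensor 1 #5, sensor 2 #11), and the DP table's final entry dp[10][11] is also 3, so no common subsequence is longer.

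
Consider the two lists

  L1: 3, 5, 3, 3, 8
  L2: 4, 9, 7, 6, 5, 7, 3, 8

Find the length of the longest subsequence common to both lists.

Pick 5 [2,5]; then 3 [4,7]; then 8 [5,8]; all 3 values appear in both, in order. Since dp[5][8] = 3, nothing longer is possible.

3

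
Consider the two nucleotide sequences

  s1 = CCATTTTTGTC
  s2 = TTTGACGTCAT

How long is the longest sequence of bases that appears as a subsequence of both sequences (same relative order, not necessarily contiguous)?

6

One common subsequence of length 6: T [4,1]; then T [5,2]; then T [6,3]; then G [9,7]; then T [10,8]; then C [11,9]. dp[11][11] = 6 confirms this is the maximum.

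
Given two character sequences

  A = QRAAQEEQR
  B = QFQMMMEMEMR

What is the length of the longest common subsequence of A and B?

5

Match Q at A[1]=B[1], Q at A[5]=B[3], E at A[6]=B[7], E at A[7]=B[9], R at A[9]=B[11] — 5 characters in the same relative order in both. Since dp[9][11] = 5, nothing longer is possible.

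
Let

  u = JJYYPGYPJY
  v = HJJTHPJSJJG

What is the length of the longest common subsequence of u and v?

4

Let dp[i][j] be the LCS length of the first i characters of u and the first j characters of v. dp[i][j] = dp[i-1][j-1]+1 when the i-th and j-th characters match, else max(dp[i-1][j], dp[i][j-1]).
    ·  H  J  J  T  H  P  J  S  J  J  G
 ·  0  0  0  0  0  0  0  0  0  0  0  0
 J  0  0  1  1  1  1  1  1  1  1  1  1
 J  0  0  1  2  2  2  2  2  2  2  2  2
 Y  0  0  1  2  2  2  2  2  2  2  2  2
 Y  0  0  1  2  2  2  2  2  2  2  2  2
 P  0  0  1  2  2  2  3  3  3  3  3  3
 G  0  0  1  2  2  2  3  3  3  3  3  4
 Y  0  0  1  2  2  2  3  3  3  3  3  4
 P  0  0  1  2  2  2  3  3  3  3  3  4
 J  0  0  1  2  2  2  3  4  4  4  4  4
 Y  0  0  1  2  2  2  3  4  4  4  4  4
dp[10][11] = 4. One LCS (by backtracking along matches): JJPG.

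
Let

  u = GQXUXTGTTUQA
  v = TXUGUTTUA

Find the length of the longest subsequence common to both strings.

7

One common subsequence of length 7: X (u #3, v #2); then U (u #4, v #3); then G (u #7, v #4); then T (u #8, v #6); then T (u #9, v #7); then U (u #10, v #8); then A (u #12, v #9), and the DP table's final entry dp[12][9] is also 7, so no common subsequence is longer.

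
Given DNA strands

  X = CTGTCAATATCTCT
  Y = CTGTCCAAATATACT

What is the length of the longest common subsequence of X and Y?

12

One common subsequence of length 12: C (X #1, Y #1) → T (X #2, Y #2) → G (X #3, Y #3) → T (X #4, Y #4) → C (X #5, Y #6) → A (X #6, Y #8) → A (X #7, Y #9) → T (X #8, Y #10) → A (X #9, Y #11) → T (X #10, Y #12) → C (X #13, Y #14) → T (X #14, Y #15). The LCS DP gives dp[14][15] = 12, so this is optimal.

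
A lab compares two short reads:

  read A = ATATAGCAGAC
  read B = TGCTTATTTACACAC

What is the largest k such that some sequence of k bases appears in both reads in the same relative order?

One common subsequence of length 8: A (read A #1, read B #6), then T (read A #2, read B #8), then T (read A #4, read B #9), then A (read A #5, read B #10), then C (read A #7, read B #11), then A (read A #8, read B #12), then A (read A #10, read B #14), then C (read A #11, read B #15), and the DP table's final entry dp[11][15] is also 8, so no common subsequence is longer.

8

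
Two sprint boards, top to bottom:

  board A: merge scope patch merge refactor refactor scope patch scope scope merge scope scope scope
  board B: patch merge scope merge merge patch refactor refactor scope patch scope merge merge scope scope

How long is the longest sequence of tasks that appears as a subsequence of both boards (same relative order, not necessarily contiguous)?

Taking merge [1,2] → scope [2,3] → patch [3,6] → refactor [5,7] → refactor [6,8] → scope [7,9] → patch [8,10] → scope [9,11] → merge [11,13] → scope [13,14] → scope [14,15] gives a common subsequence of length 11, and the DP table's final entry dp[14][15] is also 11, so no common subsequence is longer.

11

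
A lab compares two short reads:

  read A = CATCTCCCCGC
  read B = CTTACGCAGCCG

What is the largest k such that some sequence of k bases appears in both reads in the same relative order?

8

One common subsequence of length 8: C (read A #1, read B #1), T (read A #3, read B #2), T (read A #5, read B #3), C (read A #6, read B #5), C (read A #7, read B #7), C (read A #8, read B #10), C (read A #9, read B #11), G (read A #10, read B #12), and the DP table's final entry dp[11][12] is also 8, so no common subsequence is longer.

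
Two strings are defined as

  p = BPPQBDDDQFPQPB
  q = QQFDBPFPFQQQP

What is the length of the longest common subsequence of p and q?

Match B [1,5]; then P [2,6]; then P [3,8]; then Q [4,10]; then Q [9,11]; then Q [12,12]; then P [13,13] — 7 characters in the same relative order in both, and the DP table's final entry dp[14][13] is also 7, so no common subsequence is longer.

7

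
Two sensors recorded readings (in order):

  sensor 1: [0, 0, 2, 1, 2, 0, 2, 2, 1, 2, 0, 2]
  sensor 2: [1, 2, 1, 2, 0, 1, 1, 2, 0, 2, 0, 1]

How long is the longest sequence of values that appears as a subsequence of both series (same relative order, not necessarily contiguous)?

Let dp[i][j] be the LCS length of the first i values of sensor 1 and the first j values of sensor 2. dp[i][j] = dp[i-1][j-1]+1 when the i-th and j-th values match, else max(dp[i-1][j], dp[i][j-1]).
    ·  1  2  1  2  0  1  1  2  0  2  0  1
 ·  0  0  0  0  0  0  0  0  0  0  0  0  0
 0  0  0  0  0  0  1  1  1  1  1  1  1  1
 0  0  0  0  0  0  1  1  1  1  2  2  2  2
 2  0  0  1  1  1  1  1  1  2  2  3  3  3
 1  0  1  1  2  2  2  2  2  2  2  3  3  4
 2  0  1  2  2  3  3  3  3  3  3  3  3  4
 0  0  1  2  2  3  4  4  4  4  4  4  4  4
 2  0  1  2  2  3  4  4  4  5  5  5  5  5
 2  0  1  2  2  3  4  4  4  5  5  6  6  6
 1  0  1  2  3  3  4  5  5  5  5  6  6  7
 2  0  1  2  3  4  4  5  5  6  6  6  6  7
 0  0  1  2  3  4  5  5  5  6  7  7  7  7
 2  0  1  2  3  4  5  5  5  6  7  8  8  8
dp[12][12] = 8. One LCS (by backtracking along matches): 2, 1, 2, 0, 1, 2, 0, 2.

8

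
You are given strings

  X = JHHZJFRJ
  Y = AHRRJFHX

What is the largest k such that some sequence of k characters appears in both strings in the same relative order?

Let dp[i][j] be the LCS length of the first i characters of X and the first j characters of Y. dp[i][j] = dp[i-1][j-1]+1 when the i-th and j-th characters match, else max(dp[i-1][j], dp[i][j-1]).
    ·  A  H  R  R  J  F  H  X
 ·  0  0  0  0  0  0  0  0  0
 J  0  0  0  0  0  1  1  1  1
 H  0  0  1  1  1  1  1  2  2
 H  0  0  1  1  1  1  1  2  2
 Z  0  0  1  1  1  1  1  2  2
 J  0  0  1  1  1  2  2  2  2
 F  0  0  1  1  1  2  3  3  3
 R  0  0  1  2  2  2  3  3  3
 J  0  0  1  2  2  3  3  3  3
dp[8][8] = 3. One LCS (by backtracking along matches): HJF.

3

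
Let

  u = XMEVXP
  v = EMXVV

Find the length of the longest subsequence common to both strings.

Let dp[i][j] be the LCS length of the first i characters of u and the first j characters of v. dp[i][j] = dp[i-1][j-1]+1 when the i-th and j-th characters match, else max(dp[i-1][j], dp[i][j-1]).
    ·  E  M  X  V  V
 ·  0  0  0  0  0  0
 X  0  0  0  1  1  1
 M  0  0  1  1  1  1
 E  0  1  1  1  1  1
 V  0  1  1  1  2  2
 X  0  1  1  2  2  2
 P  0  1  1  2  2  2
dp[6][5] = 2. One LCS (by backtracking along matches): XV.

2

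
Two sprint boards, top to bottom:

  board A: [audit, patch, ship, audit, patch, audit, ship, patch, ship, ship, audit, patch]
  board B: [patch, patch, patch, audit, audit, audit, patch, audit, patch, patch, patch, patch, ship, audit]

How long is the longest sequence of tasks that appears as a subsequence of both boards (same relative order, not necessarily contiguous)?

7

One common subsequence of length 7: audit (board A #1, board B #6) → patch (board A #2, board B #7) → audit (board A #4, board B #8) → patch (board A #5, board B #11) → patch (board A #8, board B #12) → ship (board A #10, board B #13) → audit (board A #11, board B #14). dp[12][14] = 7 confirms this is the maximum.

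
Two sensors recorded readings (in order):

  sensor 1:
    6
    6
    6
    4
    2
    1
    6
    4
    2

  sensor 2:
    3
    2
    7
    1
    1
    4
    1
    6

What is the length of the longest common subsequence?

3

Pick 4 (sensor 1 #4, sensor 2 #6); then 1 (sensor 1 #6, sensor 2 #7); then 6 (sensor 1 #7, sensor 2 #8); all 3 values appear in both, in order. dp[9][8] = 3 confirms this is the maximum.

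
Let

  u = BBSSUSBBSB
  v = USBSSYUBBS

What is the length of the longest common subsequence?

7

Let dp[i][j] be the LCS length of the first i characters of u and the first j characters of v. dp[i][j] = dp[i-1][j-1]+1 when the i-th and j-th characters match, else max(dp[i-1][j], dp[i][j-1]).
    ·  U  S  B  S  S  Y  U  B  B  S
 ·  0  0  0  0  0  0  0  0  0  0  0
 B  0  0  0  1  1  1  1  1  1  1  1
 B  0  0  0  1  1  1  1  1  2  2  2
 S  0  0  1  1  2  2  2  2  2  2  3
 S  0  0  1  1  2  3  3  3  3  3  3
 U  0  1  1  1  2  3  3  4  4  4  4
 S  0  1  2  2  2  3  3  4  4  4  5
 B  0  1  2  3  3  3  3  4  5  5  5
 B  0  1  2  3  3  3  3  4  5  6  6
 S  0  1  2  3  4  4  4  4  5  6  7
 B  0  1  2  3  4  4  4  4  5  6  7
dp[10][10] = 7. One LCS (by backtracking along matches): BSSUBBS.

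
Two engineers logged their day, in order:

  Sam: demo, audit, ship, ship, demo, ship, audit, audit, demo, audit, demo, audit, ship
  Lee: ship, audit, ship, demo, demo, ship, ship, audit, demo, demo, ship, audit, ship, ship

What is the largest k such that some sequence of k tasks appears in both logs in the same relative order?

9

Pick audit at Sam[2]=Lee[2] → ship at Sam[3]=Lee[3] → ship at Sam[4]=Lee[6] → ship at Sam[6]=Lee[7] → audit at Sam[8]=Lee[8] → demo at Sam[9]=Lee[9] → demo at Sam[11]=Lee[10] → audit at Sam[12]=Lee[12] → ship at Sam[13]=Lee[14]; all 9 tasks appear in both, in order, and the DP table's final entry dp[13][14] is also 9, so no common subsequence is longer.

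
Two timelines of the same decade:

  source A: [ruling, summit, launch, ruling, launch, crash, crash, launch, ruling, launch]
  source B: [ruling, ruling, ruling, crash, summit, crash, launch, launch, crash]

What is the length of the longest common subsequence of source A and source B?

Taking ruling [1,2]; then ruling [4,3]; then crash [6,4]; then crash [7,6]; then launch [8,7]; then launch [10,8] gives a common subsequence of length 6, and the DP table's final entry dp[10][9] is also 6, so no common subsequence is longer.

6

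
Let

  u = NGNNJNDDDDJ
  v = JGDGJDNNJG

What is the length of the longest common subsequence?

Let dp[i][j] be the LCS length of the first i characters of u and the first j characters of v. dp[i][j] = dp[i-1][j-1]+1 when the i-th and j-th characters match, else max(dp[i-1][j], dp[i][j-1]).
    ·  J  G  D  G  J  D  N  N  J  G
 ·  0  0  0  0  0  0  0  0  0  0  0
 N  0  0  0  0  0  0  0  1  1  1  1
 G  0  0  1  1  1  1  1  1  1  1  2
 N  0  0  1  1  1  1  1  2  2  2  2
 N  0  0  1  1  1  1  1  2  3  3  3
 J  0  1  1  1  1  2  2  2  3  4  4
 N  0  1  1  1  1  2  2  3  3  4  4
 D  0  1  1  2  2  2  3  3  3  4  4
 D  0  1  1  2  2  2  3  3  3  4  4
 D  0  1  1  2  2  2  3  3  3  4  4
 D  0  1  1  2  2  2  3  3  3  4  4
 J  0  1  1  2  2  3  3  3  3  4  4
dp[11][10] = 4. One LCS (by backtracking along matches): GNNJ.

4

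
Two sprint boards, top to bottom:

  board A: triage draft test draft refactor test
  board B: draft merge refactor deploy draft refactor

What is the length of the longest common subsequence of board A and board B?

3

One common subsequence of length 3: draft at board A[2]=board B[1] → draft at board A[4]=board B[5] → refactor at board A[5]=board B[6]. Since dp[6][6] = 3, nothing longer is possible.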